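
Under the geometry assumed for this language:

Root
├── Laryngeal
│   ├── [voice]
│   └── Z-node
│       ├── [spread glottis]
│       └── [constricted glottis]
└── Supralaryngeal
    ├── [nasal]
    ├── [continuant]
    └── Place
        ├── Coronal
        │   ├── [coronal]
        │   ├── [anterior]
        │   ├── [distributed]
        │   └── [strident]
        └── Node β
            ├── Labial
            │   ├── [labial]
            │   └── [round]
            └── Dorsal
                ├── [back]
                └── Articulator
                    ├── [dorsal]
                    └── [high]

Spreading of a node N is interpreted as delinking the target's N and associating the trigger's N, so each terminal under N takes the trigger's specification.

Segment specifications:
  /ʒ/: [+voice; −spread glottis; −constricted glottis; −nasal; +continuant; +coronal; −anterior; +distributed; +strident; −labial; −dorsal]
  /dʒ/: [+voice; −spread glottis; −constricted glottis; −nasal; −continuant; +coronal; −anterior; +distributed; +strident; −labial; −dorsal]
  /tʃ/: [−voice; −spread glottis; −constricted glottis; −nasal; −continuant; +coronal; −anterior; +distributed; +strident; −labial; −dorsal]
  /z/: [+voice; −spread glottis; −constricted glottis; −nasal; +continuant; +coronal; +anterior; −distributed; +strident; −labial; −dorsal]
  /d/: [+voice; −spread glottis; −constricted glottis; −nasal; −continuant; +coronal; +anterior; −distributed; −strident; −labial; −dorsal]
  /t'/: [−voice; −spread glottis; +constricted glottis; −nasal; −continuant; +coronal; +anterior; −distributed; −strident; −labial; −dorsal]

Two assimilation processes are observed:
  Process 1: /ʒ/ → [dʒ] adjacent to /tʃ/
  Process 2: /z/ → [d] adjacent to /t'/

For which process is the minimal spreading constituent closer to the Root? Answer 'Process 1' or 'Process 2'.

Process 1 alters [continuant]; the lowest dominating node is [continuant] (depth 2 from Root).
Process 2: the features that change are [continuant], [strident]; the minimal node is Supralaryngeal (depth 1).
Supralaryngeal is closer to Root than [continuant], so Process 2 spreads the higher node.

Process 2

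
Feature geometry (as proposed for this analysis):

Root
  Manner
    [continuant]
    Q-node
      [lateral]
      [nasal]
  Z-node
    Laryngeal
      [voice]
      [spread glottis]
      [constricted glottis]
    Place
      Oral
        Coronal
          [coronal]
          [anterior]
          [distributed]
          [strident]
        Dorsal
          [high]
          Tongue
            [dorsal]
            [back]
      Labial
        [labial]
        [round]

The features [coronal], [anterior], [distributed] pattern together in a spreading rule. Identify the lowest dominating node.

[coronal] lies under Coronal (below Z-node).
[anterior]: Root → Z-node → Place → Oral → Coronal → [anterior].
[distributed]: Root → Z-node → Place → Oral → Coronal → [distributed].
The listed terminals split across distinct daughters of Coronal, so Coronal itself is the smallest node containing them all.

Coronal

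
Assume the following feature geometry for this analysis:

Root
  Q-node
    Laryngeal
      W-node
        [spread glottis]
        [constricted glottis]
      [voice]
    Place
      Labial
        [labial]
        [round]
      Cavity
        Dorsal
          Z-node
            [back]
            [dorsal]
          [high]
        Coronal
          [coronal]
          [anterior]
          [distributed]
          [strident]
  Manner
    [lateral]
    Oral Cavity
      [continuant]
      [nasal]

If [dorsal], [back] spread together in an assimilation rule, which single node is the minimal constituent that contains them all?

Z-node

[dorsal]: Root > Q-node > Place > Cavity > Dorsal > Z-node > [dorsal].
[back]: Root > Q-node > Place > Cavity > Dorsal > Z-node > [back].
These paths first converge at Z-node; no daughter of Z-node dominates all 2 features, so Z-node is the minimal constituent.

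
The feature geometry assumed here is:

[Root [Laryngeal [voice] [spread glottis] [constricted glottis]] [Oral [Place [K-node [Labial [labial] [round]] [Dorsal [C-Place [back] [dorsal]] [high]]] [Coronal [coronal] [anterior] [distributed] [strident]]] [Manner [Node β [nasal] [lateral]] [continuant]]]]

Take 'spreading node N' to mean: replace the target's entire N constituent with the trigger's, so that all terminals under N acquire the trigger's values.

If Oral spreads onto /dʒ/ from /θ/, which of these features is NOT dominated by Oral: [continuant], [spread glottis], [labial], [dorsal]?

Oral dominates exactly [labial], [round], [back], [dorsal], [high], [coronal], [anterior], [distributed], [strident], [nasal], [lateral], [continuant].
[dorsal], [continuant], [labial] all lie under Oral, so they are overwritten when Oral spreads.
But [spread glottis] is a dependent of Laryngeal, outside Oral; it is therefore untouched by the spreading.

[spread glottis]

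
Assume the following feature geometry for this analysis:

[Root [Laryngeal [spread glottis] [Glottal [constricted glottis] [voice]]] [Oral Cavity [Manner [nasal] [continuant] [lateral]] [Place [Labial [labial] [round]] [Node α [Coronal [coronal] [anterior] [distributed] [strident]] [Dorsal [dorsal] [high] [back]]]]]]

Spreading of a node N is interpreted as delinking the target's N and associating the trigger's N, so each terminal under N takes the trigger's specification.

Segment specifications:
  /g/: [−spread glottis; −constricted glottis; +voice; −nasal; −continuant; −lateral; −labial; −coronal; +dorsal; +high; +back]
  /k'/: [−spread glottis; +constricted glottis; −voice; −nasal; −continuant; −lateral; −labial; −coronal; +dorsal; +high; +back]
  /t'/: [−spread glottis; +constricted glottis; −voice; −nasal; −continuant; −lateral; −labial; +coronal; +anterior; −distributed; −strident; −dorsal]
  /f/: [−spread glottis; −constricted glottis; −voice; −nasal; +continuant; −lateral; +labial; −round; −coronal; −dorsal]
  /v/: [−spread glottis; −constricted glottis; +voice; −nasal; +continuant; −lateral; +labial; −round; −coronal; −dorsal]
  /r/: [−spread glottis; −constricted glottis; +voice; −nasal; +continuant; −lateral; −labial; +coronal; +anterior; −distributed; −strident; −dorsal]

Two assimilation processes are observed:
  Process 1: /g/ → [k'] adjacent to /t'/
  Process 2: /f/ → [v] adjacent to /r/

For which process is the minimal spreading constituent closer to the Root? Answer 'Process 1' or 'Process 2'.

In Process 1, [voice], [constricted glottis] change, so the minimal spreading node is Glottal at depth 2.
In Process 2, [voice] changes, so the minimal spreading node is [voice] at depth 3.
Depth 2 < depth 3; Process 1 involves the structurally higher constituent Glottal.

Process 1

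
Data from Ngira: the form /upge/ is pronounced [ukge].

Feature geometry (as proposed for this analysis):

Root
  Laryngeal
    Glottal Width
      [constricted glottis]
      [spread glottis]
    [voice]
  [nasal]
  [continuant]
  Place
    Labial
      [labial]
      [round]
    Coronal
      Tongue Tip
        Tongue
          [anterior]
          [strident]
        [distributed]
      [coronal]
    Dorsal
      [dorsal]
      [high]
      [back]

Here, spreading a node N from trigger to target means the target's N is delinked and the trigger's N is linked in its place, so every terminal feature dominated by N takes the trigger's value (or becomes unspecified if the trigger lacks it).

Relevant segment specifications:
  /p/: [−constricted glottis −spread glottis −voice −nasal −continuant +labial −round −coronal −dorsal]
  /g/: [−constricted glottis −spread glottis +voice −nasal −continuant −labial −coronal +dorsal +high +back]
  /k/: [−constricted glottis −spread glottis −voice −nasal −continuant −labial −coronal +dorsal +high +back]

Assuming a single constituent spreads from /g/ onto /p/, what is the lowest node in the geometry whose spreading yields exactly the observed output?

The alternation /p/ → [k] changes [labial], [round], [dorsal], [high], [back] and nothing else.
In this geometry the lowest node dominating all of them is Place: every daughter of Place dominates only a proper subset, so no lower node suffices.
Spreading Place from /g/ overwrites each of those terminals with /g/'s values, yielding exactly [k].
Had Root spread, [voice] would have taken /g/'s value; it stays as in /p/, confirming the spreading constituent is exactly Place.

Place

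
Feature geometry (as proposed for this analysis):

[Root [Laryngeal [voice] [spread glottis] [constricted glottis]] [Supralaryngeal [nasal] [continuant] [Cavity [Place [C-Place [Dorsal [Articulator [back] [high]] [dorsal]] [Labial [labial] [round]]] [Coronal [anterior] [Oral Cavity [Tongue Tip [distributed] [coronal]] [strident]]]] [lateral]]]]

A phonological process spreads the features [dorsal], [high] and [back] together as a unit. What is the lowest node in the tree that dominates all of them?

Dorsal

[dorsal] is immediately dominated by Dorsal.
[high] is immediately dominated by Articulator.
[back] is immediately dominated by Articulator.
Dorsal is the lowest common ancestor — every listed feature sits under it, and no single subconstituent of Dorsal covers them all.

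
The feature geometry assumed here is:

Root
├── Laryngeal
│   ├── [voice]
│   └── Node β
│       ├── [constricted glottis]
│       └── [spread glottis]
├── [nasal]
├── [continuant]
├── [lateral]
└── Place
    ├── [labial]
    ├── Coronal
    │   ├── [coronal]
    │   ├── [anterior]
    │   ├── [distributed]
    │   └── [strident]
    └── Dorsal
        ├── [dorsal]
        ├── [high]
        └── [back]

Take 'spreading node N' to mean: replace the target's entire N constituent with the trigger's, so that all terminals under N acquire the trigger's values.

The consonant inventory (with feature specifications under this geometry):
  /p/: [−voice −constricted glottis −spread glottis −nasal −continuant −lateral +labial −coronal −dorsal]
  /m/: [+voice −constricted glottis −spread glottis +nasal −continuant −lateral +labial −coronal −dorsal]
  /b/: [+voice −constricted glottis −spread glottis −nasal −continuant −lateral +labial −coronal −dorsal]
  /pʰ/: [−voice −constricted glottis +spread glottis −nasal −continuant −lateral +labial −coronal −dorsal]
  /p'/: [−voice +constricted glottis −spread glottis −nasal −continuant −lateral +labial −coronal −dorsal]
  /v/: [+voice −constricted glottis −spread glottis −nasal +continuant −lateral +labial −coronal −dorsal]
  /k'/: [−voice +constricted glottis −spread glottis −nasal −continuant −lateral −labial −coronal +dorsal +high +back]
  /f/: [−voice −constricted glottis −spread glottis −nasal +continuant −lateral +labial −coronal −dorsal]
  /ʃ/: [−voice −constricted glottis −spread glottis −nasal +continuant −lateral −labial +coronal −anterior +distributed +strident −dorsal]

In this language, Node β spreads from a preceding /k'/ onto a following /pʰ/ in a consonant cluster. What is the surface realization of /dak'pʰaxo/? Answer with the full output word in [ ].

Node β immediately or transitively dominates [constricted glottis], [spread glottis].
Spreading Node β from /k'/ onto /pʰ/ replaces those values with /k'/'s: [+constricted glottis], [−spread glottis]. Features outside Node β ([voice], [nasal], [continuant], …) stay as in /pʰ/.
Among the inventory, only /p'/ has exactly this specification, giving the surface form [dak'p'axo].

[dak'p'axo]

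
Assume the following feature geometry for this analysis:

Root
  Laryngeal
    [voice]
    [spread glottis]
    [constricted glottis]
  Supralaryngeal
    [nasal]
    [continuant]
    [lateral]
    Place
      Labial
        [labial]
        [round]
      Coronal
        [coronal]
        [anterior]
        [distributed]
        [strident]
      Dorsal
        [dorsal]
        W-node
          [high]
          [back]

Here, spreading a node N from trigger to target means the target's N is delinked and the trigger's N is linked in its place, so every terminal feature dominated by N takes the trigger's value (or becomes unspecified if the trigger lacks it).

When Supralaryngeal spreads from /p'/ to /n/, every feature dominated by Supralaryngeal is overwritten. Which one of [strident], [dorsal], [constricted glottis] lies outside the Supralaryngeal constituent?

[constricted glottis]

Supralaryngeal dominates exactly [nasal], [continuant], [lateral], [labial], [round], [coronal], [anterior], [distributed], [strident], [dorsal], [high], [back].
[dorsal], [strident] all lie under Supralaryngeal, so they are overwritten when Supralaryngeal spreads.
[constricted glottis] is not within the Supralaryngeal subtree (it hangs from Laryngeal), so /n/'s [constricted glottis] value survives.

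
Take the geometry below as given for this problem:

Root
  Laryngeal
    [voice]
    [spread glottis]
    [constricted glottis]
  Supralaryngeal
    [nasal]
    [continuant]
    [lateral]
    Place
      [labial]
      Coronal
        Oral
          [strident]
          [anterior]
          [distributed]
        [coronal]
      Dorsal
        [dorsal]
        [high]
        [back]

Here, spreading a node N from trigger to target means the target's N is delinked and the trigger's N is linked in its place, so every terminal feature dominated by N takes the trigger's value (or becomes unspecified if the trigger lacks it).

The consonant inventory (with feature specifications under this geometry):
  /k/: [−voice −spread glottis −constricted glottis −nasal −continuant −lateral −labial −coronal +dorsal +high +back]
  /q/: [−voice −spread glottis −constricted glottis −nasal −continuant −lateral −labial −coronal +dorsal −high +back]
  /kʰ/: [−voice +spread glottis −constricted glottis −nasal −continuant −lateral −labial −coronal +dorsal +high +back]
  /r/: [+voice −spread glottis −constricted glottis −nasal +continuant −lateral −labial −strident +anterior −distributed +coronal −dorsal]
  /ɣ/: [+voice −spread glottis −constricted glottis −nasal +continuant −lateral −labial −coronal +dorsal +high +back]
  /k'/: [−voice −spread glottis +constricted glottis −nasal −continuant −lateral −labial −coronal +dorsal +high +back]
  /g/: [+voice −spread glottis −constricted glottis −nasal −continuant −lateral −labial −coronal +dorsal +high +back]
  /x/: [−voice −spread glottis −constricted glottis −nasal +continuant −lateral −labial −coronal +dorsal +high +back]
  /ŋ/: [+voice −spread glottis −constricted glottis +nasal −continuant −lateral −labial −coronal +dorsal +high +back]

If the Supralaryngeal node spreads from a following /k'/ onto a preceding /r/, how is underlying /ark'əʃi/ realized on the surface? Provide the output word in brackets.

Supralaryngeal immediately or transitively dominates [nasal], [continuant], [lateral], [labial], [strident], [anterior], [distributed], [coronal], [dorsal], [high], [back].
The target acquires /k'/'s values for everything under Supralaryngeal — [−nasal], [−continuant], [−lateral], [−labial], [−coronal], [+dorsal], [+high], [+back] — while keeping its own [voice], [spread glottis], [constricted glottis].
This feature bundle is that of [g], so /ark'əʃi/ surfaces as [agk'əʃi].

[agk'əʃi]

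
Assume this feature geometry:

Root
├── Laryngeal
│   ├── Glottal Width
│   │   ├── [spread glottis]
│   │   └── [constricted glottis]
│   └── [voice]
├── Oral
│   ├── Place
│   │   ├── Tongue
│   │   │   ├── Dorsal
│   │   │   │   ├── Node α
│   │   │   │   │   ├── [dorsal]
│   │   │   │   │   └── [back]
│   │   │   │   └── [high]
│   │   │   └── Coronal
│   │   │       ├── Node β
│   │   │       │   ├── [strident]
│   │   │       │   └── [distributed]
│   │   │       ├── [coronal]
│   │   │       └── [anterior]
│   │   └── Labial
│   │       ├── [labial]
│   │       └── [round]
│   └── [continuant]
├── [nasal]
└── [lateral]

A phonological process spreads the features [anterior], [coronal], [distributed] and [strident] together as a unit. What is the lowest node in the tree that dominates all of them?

Coronal

[anterior]: Root / Oral / Place / Tongue / Coronal / [anterior].
[coronal]: Root / Oral / Place / Tongue / Coronal / [coronal].
[distributed]: Root / Oral / Place / Tongue / Coronal / Node β / [distributed].
[strident]: Root / Oral / Place / Tongue / Coronal / Node β / [strident].
These paths first converge at Coronal; no daughter of Coronal dominates all 4 features, so Coronal is the minimal constituent.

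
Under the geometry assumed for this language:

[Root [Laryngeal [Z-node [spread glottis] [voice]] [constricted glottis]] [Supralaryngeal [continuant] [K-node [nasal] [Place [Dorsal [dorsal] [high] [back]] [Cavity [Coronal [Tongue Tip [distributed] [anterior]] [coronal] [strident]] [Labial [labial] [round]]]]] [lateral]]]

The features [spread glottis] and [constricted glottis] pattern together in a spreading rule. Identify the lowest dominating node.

Laryngeal

[spread glottis]: Root ▹ Laryngeal ▹ Z-node ▹ [spread glottis].
[constricted glottis]: Root ▹ Laryngeal ▹ [constricted glottis].
These paths first converge at Laryngeal; no daughter of Laryngeal dominates all 2 features, so Laryngeal is the minimal constituent.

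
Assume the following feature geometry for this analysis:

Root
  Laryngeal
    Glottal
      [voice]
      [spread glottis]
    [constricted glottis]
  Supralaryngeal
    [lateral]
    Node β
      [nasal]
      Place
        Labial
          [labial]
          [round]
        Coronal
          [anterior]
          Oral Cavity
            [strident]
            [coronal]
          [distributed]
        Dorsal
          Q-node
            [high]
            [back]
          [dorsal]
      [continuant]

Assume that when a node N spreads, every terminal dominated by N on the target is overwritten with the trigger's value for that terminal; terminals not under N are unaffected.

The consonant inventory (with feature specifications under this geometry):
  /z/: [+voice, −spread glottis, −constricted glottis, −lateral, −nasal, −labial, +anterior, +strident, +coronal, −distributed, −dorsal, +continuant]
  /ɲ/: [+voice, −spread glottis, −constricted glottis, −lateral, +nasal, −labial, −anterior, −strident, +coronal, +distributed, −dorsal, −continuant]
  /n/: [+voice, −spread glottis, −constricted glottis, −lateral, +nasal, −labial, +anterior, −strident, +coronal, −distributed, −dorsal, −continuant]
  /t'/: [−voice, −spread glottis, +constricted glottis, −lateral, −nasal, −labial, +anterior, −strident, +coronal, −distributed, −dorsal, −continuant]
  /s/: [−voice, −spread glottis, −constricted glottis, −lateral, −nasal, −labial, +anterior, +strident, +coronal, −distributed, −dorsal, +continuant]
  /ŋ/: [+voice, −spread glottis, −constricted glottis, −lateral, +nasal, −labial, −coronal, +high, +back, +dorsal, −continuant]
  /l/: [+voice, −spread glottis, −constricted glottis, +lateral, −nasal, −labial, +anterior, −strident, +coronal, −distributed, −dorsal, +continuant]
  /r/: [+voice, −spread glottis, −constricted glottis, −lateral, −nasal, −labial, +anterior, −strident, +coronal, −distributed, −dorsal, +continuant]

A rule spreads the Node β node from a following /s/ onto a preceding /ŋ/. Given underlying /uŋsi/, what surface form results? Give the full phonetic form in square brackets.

Node β immediately or transitively dominates [nasal], [labial], [round], [anterior], [strident], [coronal], [distributed], [high], [back], [dorsal], [continuant].
The target acquires /s/'s values for everything under Node β — [−nasal], [−labial], [+anterior], [+strident], [+coronal], [−distributed], [−dorsal], [+continuant] — while keeping its own [voice], [spread glottis], [constricted glottis], ….
The resulting bundle matches /z/ in the inventory; substituting it for /ŋ/ gives [uzsi].

[uzsi]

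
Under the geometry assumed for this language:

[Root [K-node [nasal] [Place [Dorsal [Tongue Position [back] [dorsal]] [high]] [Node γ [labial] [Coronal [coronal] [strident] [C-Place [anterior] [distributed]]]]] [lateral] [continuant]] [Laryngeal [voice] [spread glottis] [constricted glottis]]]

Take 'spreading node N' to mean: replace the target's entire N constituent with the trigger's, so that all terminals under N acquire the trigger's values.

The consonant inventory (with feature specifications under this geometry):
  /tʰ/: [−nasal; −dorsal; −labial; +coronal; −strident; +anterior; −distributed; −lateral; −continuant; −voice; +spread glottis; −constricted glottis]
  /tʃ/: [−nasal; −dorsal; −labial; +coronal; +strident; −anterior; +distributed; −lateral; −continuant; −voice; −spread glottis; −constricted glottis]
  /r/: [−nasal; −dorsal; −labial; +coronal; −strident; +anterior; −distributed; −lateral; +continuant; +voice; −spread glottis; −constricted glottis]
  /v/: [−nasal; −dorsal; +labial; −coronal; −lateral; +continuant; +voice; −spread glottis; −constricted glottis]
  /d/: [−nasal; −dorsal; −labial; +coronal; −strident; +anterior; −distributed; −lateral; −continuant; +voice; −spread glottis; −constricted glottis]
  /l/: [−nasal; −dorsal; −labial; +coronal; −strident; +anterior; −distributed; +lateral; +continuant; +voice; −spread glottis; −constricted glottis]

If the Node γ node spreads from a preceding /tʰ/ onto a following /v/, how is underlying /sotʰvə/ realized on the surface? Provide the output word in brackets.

[sotʰrə]

Terminals under Node γ in this geometry: [labial], [coronal], [strident], [anterior], [distributed].
Spreading Node γ from /tʰ/ onto /v/ replaces those values with /tʰ/'s: [−labial], [+coronal], [−strident], [+anterior], [−distributed]. Features outside Node γ ([nasal], [dorsal], [lateral], …) stay as in /v/.
Among the inventory, only /r/ has exactly this specification, giving the surface form [sotʰrə].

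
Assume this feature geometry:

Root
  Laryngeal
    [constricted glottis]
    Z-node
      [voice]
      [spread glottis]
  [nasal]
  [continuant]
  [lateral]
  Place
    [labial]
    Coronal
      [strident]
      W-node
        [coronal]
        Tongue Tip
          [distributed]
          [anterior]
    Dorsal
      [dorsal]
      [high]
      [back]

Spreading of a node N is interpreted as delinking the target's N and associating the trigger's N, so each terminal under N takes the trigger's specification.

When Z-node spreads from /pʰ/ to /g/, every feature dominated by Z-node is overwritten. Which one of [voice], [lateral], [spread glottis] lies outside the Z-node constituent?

[lateral]

Under this geometry, Z-node contains [voice], [spread glottis].
[spread glottis], [voice] all lie under Z-node, so they are overwritten when Z-node spreads.
[lateral] is not within the Z-node subtree (it hangs from Root), so /g/'s [lateral] value survives.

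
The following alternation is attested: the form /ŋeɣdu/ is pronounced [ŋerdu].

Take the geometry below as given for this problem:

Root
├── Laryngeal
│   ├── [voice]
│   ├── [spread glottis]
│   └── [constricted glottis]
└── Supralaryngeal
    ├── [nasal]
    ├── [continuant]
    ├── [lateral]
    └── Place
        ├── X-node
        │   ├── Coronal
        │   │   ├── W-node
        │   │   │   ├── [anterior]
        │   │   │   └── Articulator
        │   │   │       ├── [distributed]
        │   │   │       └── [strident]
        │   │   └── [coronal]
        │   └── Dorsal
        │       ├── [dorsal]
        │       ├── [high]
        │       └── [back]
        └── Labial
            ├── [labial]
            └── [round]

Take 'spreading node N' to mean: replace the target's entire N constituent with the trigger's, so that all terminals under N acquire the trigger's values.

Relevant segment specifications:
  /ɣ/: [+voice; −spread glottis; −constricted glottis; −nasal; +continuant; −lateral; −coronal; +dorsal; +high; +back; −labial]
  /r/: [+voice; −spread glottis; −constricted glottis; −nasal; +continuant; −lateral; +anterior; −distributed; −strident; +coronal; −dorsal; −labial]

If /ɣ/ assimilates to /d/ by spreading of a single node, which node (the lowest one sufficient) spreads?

The alternation /ɣ/ → [r] changes [coronal], [anterior], [distributed], [strident], [dorsal], [high], [back] and nothing else.
Tracing each changed feature up the tree, the paths first meet at X-node; any lower node misses at least one of them.
Delinking /ɣ/'s X-node and associating /d/'s X-node gives precisely the feature bundle of [r].
[continuant], a feature on which the two segments disagree outside X-node, is unchanged — nothing dominating it spread, and X-node is the minimal sufficient constituent.

X-node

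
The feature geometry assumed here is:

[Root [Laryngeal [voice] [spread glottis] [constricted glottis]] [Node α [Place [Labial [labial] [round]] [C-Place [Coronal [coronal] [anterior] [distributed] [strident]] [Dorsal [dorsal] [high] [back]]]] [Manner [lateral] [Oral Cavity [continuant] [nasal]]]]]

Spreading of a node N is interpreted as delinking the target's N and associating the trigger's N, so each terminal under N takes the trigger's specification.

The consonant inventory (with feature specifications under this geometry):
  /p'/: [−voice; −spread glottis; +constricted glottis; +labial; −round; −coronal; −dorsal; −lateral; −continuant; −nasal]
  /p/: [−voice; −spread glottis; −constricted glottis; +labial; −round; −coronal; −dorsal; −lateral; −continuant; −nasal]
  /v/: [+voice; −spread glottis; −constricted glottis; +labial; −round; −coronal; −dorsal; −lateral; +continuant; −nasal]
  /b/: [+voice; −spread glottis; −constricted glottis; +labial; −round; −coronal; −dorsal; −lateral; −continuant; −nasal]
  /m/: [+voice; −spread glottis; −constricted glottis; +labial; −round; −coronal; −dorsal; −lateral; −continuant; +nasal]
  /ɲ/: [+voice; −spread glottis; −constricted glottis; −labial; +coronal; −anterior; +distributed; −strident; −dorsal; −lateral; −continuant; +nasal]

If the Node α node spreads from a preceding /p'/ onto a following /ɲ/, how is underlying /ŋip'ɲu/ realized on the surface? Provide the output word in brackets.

Terminals under Node α in this geometry: [labial], [round], [coronal], [anterior], [distributed], [strident], [dorsal], [high], [back], [lateral], [continuant], [nasal].
Spreading Node α from /p'/ onto /ɲ/ replaces those values with /p'/'s: [+labial], [−round], [−coronal], [−dorsal], [−lateral], [−continuant], [−nasal]. Features outside Node α ([voice], [spread glottis], [constricted glottis]) stay as in /ɲ/.
The resulting bundle matches /b/ in the inventory; substituting it for /ɲ/ gives [ŋip'bu].

[ŋip'bu]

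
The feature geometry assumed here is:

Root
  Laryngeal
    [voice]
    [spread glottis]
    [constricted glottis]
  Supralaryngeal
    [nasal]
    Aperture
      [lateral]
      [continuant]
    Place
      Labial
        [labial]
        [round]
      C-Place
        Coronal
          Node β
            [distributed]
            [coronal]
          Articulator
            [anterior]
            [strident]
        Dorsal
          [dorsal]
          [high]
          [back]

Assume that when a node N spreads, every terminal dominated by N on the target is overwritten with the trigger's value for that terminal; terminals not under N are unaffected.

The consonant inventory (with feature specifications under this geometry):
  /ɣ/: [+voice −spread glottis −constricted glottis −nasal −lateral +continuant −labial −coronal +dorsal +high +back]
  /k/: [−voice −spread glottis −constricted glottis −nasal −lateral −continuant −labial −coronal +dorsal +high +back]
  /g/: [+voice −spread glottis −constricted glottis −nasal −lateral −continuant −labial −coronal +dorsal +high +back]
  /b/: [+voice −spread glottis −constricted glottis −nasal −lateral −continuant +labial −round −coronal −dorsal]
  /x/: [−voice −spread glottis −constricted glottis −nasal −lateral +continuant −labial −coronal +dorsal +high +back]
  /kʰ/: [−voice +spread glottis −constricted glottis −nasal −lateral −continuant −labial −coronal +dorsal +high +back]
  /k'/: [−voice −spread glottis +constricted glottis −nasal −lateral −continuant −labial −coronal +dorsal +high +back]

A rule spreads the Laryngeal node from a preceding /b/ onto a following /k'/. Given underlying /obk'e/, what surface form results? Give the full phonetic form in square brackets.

[obge]

Terminals under Laryngeal in this geometry: [voice], [spread glottis], [constricted glottis].
The target acquires /b/'s values for everything under Laryngeal — [+voice], [−spread glottis], [−constricted glottis] — while keeping its own [nasal], [lateral], [continuant], ….
This feature bundle is that of [g], so /obk'e/ surfaces as [obge].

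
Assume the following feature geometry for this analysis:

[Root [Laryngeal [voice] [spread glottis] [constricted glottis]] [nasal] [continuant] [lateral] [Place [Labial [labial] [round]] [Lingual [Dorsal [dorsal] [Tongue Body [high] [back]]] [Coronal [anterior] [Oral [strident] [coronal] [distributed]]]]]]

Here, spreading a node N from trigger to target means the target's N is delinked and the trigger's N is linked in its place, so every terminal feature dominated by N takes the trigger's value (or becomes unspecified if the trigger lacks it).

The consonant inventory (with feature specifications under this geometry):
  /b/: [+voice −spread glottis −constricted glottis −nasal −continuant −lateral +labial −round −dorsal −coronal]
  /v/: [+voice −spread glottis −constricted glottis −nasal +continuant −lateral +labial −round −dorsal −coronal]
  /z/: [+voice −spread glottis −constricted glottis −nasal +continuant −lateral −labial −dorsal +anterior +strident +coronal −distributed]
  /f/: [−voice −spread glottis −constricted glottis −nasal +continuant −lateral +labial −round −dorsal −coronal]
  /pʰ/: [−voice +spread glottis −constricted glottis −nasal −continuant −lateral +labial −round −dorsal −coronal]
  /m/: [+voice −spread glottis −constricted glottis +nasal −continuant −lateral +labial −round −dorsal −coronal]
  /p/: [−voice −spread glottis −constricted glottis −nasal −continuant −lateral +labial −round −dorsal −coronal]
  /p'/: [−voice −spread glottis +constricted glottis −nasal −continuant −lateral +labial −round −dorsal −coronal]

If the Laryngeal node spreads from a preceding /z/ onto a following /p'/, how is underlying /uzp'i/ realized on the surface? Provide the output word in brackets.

[uzbi]

Laryngeal immediately or transitively dominates [voice], [spread glottis], [constricted glottis].
The target acquires /z/'s values for everything under Laryngeal — [+voice], [−spread glottis], [−constricted glottis] — while keeping its own [nasal], [continuant], [lateral], ….
This feature bundle is that of [b], so /uzp'i/ surfaces as [uzbi].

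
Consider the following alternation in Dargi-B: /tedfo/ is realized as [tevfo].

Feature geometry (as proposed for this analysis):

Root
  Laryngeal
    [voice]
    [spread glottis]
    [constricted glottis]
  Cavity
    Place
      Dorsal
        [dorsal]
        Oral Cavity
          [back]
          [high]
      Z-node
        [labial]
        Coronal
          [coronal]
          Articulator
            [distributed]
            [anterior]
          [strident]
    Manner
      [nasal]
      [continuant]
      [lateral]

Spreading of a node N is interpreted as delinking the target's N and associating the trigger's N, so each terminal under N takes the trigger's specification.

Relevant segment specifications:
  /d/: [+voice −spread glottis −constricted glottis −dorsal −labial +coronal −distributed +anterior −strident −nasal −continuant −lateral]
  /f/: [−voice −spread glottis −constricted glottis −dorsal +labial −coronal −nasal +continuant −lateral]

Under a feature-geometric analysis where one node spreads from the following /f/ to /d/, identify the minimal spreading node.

Comparing /d/ with its surface form [v], the features that change are [continuant], [labial], [coronal], [anterior], [distributed], [strident].
In this geometry the lowest node dominating all of them is Cavity: every daughter of Cavity dominates only a proper subset, so no lower node suffices.
If Cavity spreads, every terminal under it takes /f/'s value, producing [v] as observed.
Had Root spread, [voice] would have taken /f/'s value; it stays as in /d/, confirming the spreading constituent is exactly Cavity.

Cavity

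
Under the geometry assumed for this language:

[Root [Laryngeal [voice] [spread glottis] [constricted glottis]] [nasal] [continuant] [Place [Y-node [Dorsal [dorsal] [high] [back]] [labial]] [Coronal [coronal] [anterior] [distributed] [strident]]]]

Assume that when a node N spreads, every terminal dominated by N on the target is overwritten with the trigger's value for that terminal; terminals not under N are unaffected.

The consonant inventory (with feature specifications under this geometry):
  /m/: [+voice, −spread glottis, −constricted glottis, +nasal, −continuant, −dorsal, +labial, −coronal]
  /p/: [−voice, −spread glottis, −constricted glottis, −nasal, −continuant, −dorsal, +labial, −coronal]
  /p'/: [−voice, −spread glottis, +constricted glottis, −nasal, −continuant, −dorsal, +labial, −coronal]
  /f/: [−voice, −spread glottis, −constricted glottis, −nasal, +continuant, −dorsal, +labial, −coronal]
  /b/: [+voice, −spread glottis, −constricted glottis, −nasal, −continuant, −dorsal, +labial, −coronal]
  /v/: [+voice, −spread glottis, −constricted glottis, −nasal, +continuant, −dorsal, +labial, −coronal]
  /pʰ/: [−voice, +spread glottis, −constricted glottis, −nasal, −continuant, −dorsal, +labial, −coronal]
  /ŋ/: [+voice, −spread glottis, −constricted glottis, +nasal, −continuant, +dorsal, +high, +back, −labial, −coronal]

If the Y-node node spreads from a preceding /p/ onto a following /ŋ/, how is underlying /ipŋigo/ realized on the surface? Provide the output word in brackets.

[ipmigo]

The Y-node node dominates the terminals [dorsal], [high], [back], [labial].
The target acquires /p/'s values for everything under Y-node — [−dorsal], [+labial] — while keeping its own [voice], [spread glottis], [constricted glottis], ….
The resulting bundle matches /m/ in the inventory; substituting it for /ŋ/ gives [ipmigo].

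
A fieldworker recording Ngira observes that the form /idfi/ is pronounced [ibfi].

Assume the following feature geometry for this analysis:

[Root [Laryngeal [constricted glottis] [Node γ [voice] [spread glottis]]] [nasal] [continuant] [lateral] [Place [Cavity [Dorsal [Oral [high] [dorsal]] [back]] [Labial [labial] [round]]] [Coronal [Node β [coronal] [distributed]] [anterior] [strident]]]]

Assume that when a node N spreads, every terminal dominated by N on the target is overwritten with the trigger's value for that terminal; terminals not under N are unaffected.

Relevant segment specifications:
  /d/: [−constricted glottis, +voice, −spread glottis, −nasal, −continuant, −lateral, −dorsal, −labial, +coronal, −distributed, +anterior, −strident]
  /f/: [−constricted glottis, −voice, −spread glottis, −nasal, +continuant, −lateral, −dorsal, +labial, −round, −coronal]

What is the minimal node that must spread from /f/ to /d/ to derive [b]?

Place

/d/ and [b] differ in [labial], [round], [coronal], [anterior], [distributed], [strident]; every other specified feature is identical.
These terminals are all dominated by Place, and no proper subconstituent of Place covers them all; Place is their lowest common ancestor.
Spreading Place from /f/ overwrites each of those terminals with /f/'s values, yielding exactly [b].
Since [continuant], [voice] are preserved even though /f/ disagrees there, no node above Place spread.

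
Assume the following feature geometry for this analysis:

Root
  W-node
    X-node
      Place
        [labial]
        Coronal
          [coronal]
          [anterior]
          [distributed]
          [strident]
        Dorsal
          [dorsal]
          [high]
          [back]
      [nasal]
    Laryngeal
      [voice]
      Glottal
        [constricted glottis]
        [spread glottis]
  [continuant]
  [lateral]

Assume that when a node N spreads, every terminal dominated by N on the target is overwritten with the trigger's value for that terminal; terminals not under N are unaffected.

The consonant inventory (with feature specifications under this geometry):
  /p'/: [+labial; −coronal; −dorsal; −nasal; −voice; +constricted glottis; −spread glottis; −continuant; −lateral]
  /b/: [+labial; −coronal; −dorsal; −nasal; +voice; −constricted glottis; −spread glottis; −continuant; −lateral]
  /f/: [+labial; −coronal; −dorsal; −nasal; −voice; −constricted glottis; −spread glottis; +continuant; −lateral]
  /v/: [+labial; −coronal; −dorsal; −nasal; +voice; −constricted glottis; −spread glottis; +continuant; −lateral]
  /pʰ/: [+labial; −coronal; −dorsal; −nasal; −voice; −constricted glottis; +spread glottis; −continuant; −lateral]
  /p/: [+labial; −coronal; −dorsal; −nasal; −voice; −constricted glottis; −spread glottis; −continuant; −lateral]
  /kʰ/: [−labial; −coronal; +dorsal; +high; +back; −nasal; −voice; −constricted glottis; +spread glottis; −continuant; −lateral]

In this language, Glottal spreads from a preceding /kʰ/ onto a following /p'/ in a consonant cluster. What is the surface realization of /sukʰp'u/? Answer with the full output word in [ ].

[sukʰpʰu]

The Glottal node dominates the terminals [constricted glottis], [spread glottis].
Spreading Glottal from /kʰ/ onto /p'/ replaces those values with /kʰ/'s: [−constricted glottis], [+spread glottis]. Features outside Glottal ([labial], [coronal], [dorsal], …) stay as in /p'/.
The resulting bundle matches /pʰ/ in the inventory; substituting it for /p'/ gives [sukʰpʰu].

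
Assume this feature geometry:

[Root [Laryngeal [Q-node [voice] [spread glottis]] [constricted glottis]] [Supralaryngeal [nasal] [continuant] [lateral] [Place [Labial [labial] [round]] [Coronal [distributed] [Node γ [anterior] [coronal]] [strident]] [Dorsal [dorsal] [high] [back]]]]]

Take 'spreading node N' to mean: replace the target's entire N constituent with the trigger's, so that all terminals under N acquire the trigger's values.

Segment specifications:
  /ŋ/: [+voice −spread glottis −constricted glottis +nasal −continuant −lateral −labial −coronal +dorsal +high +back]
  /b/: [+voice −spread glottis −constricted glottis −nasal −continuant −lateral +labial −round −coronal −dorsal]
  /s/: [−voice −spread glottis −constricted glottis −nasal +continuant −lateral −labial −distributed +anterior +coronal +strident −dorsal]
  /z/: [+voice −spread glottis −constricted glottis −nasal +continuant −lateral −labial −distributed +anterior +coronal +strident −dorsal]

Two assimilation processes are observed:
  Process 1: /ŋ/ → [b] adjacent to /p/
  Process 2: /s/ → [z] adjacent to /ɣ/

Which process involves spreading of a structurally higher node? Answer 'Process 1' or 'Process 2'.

Process 1 alters [nasal], [labial], [round], [dorsal], [high], [back]; the lowest common ancestor is Supralaryngeal (depth 1 from Root).
Process 2 alters [voice]; the lowest dominating node is [voice] (depth 3 from Root).
Supralaryngeal (depth 1) sits above [voice] (depth 3), making Process 1 the one with the higher spreading node.

Process 1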